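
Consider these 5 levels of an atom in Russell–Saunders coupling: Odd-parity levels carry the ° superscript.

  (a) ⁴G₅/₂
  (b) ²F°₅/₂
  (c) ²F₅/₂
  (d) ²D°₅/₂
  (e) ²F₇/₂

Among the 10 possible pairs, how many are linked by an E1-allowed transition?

4

(a)–(b): forbidden (ΔS).
(a)–(c): forbidden (parity, ΔS).
(a)–(d): forbidden (ΔS, ΔL).
(a)–(e): forbidden (parity, ΔS).
(b)–(c): allowed.
(b)–(d): forbidden (parity).
(b)–(e): allowed.
(c)–(d): allowed.
(c)–(e): forbidden (parity).
(d)–(e): allowed.
Allowed pairs: 4 of 10.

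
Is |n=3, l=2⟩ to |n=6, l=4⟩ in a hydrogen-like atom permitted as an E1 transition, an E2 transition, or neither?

E2

Δl = 4 − 2 = +2; l_i + l_f = 6.
E1 (Δl = ±1): not satisfied.
E2 (Δl = 0,±2, l_i+l_f ≥ 2): satisfied.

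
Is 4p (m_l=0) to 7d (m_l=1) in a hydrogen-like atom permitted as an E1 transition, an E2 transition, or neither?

E1

Δl = 2 − 1 = +1; l_i + l_f = 3.
Δm_l = +1.
E1 (Δl = ±1, |Δm_l| ≤ 1): satisfied.
E2 (Δl = 0,±2, l_i+l_f ≥ 2, |Δm_l| ≤ 2): not satisfied.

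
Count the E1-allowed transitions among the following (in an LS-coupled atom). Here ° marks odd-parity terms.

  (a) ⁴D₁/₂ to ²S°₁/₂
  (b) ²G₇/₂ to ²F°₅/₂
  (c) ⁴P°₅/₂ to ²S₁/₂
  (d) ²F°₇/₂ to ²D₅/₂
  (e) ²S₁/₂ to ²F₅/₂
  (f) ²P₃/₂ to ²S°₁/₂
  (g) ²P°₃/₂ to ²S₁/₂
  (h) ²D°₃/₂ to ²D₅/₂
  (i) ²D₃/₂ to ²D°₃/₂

(a) forbidden (ΔS, ΔL fail)
(b) allowed
(c) forbidden (ΔS, ΔJ fail)
(d) allowed
(e) forbidden (parity, ΔL, ΔJ fail)
(f) allowed
(g) allowed
(h) allowed
(i) allowed
Total allowed: 6 of 9.

6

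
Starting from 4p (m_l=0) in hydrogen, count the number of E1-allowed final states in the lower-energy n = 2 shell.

1

E1 requires Δl = ±1, so l_f ∈ {0, 2}; with 0 ≤ l_f ≤ n_f−1 = 1, the allowed l_f values are {0}.
For l_f = 0: m_f ∈ {m_i−1, m_i, m_i+1} ∩ [−0, 0] = {0} → 1 state.
Total: 1.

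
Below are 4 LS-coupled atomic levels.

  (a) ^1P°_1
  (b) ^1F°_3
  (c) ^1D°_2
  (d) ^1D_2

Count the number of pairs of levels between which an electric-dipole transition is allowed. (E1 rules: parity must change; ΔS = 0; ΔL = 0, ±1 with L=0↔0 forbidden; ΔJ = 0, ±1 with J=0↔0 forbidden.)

(a)–(b): forbidden (parity, ΔL, ΔJ).
(a)–(c): forbidden (parity).
(a)–(d): allowed.
(b)–(c): forbidden (parity).
(b)–(d): allowed.
(c)–(d): allowed.
Allowed pairs: 3 of 6.

3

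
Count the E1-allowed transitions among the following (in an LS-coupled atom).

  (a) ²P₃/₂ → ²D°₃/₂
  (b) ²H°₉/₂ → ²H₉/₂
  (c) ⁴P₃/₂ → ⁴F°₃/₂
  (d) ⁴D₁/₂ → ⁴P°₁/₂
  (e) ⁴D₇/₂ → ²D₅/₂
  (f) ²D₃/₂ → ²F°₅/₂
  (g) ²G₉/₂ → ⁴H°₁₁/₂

4

(a) allowed
(b) allowed
(c) forbidden (ΔL fails)
(d) allowed
(e) forbidden (parity, ΔS fail)
(f) allowed
(g) forbidden (ΔS fails)
Total allowed: 4 of 7.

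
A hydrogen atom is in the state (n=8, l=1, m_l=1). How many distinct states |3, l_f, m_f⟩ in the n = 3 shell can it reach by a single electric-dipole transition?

4

E1 requires Δl = ±1, so l_f ∈ {0, 2}; with 0 ≤ l_f ≤ n_f−1 = 2, the allowed l_f values are {0, 2}.
For l_f = 0: m_f ∈ {m_i−1, m_i, m_i+1} ∩ [−0, 0] = {0} → 1 state.
For l_f = 2: m_f ∈ {m_i−1, m_i, m_i+1} ∩ [−2, 2] = {0, 1, 2} → 3 states.
Total: 4.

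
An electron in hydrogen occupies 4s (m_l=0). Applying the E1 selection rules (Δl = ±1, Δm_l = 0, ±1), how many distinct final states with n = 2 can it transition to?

3

E1 requires Δl = ±1, so l_f ∈ {-1, 1}; with 0 ≤ l_f ≤ n_f−1 = 1, the allowed l_f values are {1}.
For l_f = 1: m_f ∈ {m_i−1, m_i, m_i+1} ∩ [−1, 1] = {-1, 0, 1} → 3 states.
Total: 3.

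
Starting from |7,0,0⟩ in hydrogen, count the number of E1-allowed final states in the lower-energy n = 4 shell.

3

E1 requires Δl = ±1, so l_f ∈ {-1, 1}; with 0 ≤ l_f ≤ n_f−1 = 3, the allowed l_f values are {1}.
For l_f = 1: m_f ∈ {m_i−1, m_i, m_i+1} ∩ [−1, 1] = {-1, 0, 1} → 3 states.
Total: 3.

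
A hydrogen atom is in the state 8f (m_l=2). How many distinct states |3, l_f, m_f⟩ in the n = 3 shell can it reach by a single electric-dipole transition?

E1 requires Δl = ±1, so l_f ∈ {2, 4}; with 0 ≤ l_f ≤ n_f−1 = 2, the allowed l_f values are {2}.
For l_f = 2: m_f ∈ {m_i−1, m_i, m_i+1} ∩ [−2, 2] = {1, 2} → 2 states.
Total: 2.

2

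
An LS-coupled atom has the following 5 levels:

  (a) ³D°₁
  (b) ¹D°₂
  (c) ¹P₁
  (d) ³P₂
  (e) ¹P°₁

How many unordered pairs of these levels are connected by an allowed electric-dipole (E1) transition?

3

(a)–(b): forbidden (parity, ΔS).
(a)–(c): forbidden (ΔS).
(a)–(d): allowed.
(a)–(e): forbidden (parity, ΔS).
(b)–(c): allowed.
(b)–(d): forbidden (ΔS).
(b)–(e): forbidden (parity).
(c)–(d): forbidden (parity, ΔS).
(c)–(e): allowed.
(d)–(e): forbidden (ΔS).
Allowed pairs: 3 of 10.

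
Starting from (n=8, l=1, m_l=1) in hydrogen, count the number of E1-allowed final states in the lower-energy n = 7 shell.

E1 requires Δl = ±1, so l_f ∈ {0, 2}; with 0 ≤ l_f ≤ n_f−1 = 6, the allowed l_f values are {0, 2}.
For l_f = 0: m_f ∈ {m_i−1, m_i, m_i+1} ∩ [−0, 0] = {0} → 1 state.
For l_f = 2: m_f ∈ {m_i−1, m_i, m_i+1} ∩ [−2, 2] = {0, 1, 2} → 3 states.
Total: 4.

4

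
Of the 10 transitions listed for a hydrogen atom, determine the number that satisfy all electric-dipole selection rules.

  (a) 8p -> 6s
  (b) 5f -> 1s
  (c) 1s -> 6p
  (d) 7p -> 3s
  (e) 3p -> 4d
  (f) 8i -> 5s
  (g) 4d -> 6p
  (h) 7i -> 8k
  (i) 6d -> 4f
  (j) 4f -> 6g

(a) allowed
(b) forbidden — Δl = -3 (E1 requires Δl = ±1)
(c) allowed
(d) allowed
(e) allowed
(f) forbidden — Δl = -6 (E1 requires Δl = ±1)
(g) allowed
(h) allowed
(i) allowed
(j) allowed
Total allowed: 8 of 10.

8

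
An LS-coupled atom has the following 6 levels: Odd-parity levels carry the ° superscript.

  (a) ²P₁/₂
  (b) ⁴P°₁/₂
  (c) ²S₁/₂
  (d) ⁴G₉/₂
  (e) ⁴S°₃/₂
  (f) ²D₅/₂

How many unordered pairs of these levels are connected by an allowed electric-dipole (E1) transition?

(a)–(b): forbidden (ΔS).
(a)–(c): forbidden (parity).
(a)–(d): forbidden (parity, ΔS, ΔL, ΔJ).
(a)–(e): forbidden (ΔS).
(a)–(f): forbidden (parity, ΔJ).
(b)–(c): forbidden (ΔS).
(b)–(d): forbidden (ΔL, ΔJ).
(b)–(e): forbidden (parity).
(b)–(f): forbidden (ΔS, ΔJ).
(c)–(d): forbidden (parity, ΔS, ΔL, ΔJ).
(c)–(e): forbidden (ΔS, ΔL).
(c)–(f): forbidden (parity, ΔL, ΔJ).
(d)–(e): forbidden (ΔL, ΔJ).
(d)–(f): forbidden (parity, ΔS, ΔL, ΔJ).
(e)–(f): forbidden (ΔS, ΔL).
Allowed pairs: 0 of 15.

0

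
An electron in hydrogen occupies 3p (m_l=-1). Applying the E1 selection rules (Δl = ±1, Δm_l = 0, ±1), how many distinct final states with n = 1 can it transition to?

E1 requires Δl = ±1, so l_f ∈ {0, 2}; with 0 ≤ l_f ≤ n_f−1 = 0, the allowed l_f values are {0}.
For l_f = 0: m_f ∈ {m_i−1, m_i, m_i+1} ∩ [−0, 0] = {0} → 1 state.
Total: 1.

1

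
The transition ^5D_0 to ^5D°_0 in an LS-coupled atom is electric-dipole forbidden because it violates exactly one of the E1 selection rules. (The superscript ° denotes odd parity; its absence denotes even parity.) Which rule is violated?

Reading off the term symbols: S 2→2, L 2→2, J 0→0, parity even→odd.
ΔJ = 0, ±1 (not J=0↔0): J: 0 → 0, ΔJ = +0 — ✗.
ΔS = 0: S: 2 → 2 — ✓.
Parity must change: even → odd — ✓.
ΔL = 0, ±1 (not L=0↔0): L: 2 → 2, ΔL = +0 — ✓.

the J=0 ↔ J=0 exclusion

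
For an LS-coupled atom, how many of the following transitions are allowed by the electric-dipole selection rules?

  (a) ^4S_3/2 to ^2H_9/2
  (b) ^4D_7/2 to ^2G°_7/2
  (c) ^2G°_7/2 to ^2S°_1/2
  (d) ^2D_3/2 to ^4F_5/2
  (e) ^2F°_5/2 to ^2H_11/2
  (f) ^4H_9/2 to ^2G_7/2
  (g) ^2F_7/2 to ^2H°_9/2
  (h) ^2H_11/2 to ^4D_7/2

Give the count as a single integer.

0

(a) forbidden (parity, ΔS, ΔL, ΔJ fail)
(b) forbidden (ΔS, ΔL fail)
(c) forbidden (parity, ΔL, ΔJ fail)
(d) forbidden (parity, ΔS fail)
(e) forbidden (ΔL, ΔJ fail)
(f) forbidden (parity, ΔS fail)
(g) forbidden (ΔL fails)
(h) forbidden (parity, ΔS, ΔL, ΔJ fail)
Total allowed: 0 of 8.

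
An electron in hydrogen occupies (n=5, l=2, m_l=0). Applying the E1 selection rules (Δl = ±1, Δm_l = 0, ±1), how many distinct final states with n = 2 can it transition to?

3

E1 requires Δl = ±1, so l_f ∈ {1, 3}; with 0 ≤ l_f ≤ n_f−1 = 1, the allowed l_f values are {1}.
For l_f = 1: m_f ∈ {m_i−1, m_i, m_i+1} ∩ [−1, 1] = {-1, 0, 1} → 3 states.
Total: 3.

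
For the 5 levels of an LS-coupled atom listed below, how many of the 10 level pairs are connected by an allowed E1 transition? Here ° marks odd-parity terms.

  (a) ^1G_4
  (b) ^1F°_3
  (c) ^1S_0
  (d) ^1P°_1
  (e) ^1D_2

(a)–(b): allowed.
(a)–(c): forbidden (parity, ΔL, ΔJ).
(a)–(d): forbidden (ΔL, ΔJ).
(a)–(e): forbidden (parity, ΔL, ΔJ).
(b)–(c): forbidden (ΔL, ΔJ).
(b)–(d): forbidden (parity, ΔL, ΔJ).
(b)–(e): allowed.
(c)–(d): allowed.
(c)–(e): forbidden (parity, ΔL, ΔJ).
(d)–(e): allowed.
Allowed pairs: 4 of 10.

4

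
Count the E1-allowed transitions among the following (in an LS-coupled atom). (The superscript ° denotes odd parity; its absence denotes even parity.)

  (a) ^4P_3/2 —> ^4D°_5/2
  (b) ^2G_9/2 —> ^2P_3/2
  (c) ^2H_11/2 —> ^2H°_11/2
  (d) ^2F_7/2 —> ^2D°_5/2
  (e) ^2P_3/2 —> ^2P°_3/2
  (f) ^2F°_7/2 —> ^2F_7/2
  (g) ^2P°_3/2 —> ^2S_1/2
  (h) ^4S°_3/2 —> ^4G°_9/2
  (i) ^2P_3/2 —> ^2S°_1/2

7

(a) allowed
(b) forbidden (parity, ΔL, ΔJ fail)
(c) allowed
(d) allowed
(e) allowed
(f) allowed
(g) allowed
(h) forbidden (parity, ΔL, ΔJ fail)
(i) allowed
Total allowed: 7 of 9.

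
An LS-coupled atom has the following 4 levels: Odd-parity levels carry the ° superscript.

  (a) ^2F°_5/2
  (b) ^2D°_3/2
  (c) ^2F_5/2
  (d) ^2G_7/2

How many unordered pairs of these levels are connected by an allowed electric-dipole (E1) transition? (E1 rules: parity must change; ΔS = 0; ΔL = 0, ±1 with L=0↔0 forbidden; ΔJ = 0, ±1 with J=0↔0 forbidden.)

3

(a)–(b): forbidden (parity).
(a)–(c): allowed.
(a)–(d): allowed.
(b)–(c): allowed.
(b)–(d): forbidden (ΔL, ΔJ).
(c)–(d): forbidden (parity).
Allowed pairs: 3 of 6.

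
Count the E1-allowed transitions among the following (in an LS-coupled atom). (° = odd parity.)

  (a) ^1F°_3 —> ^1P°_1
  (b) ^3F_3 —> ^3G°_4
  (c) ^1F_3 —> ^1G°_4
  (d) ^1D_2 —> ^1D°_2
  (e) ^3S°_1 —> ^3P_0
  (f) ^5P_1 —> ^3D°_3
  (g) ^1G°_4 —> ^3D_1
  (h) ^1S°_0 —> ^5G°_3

4

(a) forbidden (parity, ΔL, ΔJ fail)
(b) allowed
(c) allowed
(d) allowed
(e) allowed
(f) forbidden (ΔS, ΔJ fail)
(g) forbidden (ΔS, ΔL, ΔJ fail)
(h) forbidden (parity, ΔS, ΔL, ΔJ fail)
Total allowed: 4 of 8.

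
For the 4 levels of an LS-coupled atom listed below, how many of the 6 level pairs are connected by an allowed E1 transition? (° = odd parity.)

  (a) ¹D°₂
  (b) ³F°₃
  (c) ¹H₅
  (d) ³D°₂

(a)–(b): forbidden (parity, ΔS).
(a)–(c): forbidden (ΔL, ΔJ).
(a)–(d): forbidden (parity, ΔS).
(b)–(c): forbidden (ΔS, ΔL, ΔJ).
(b)–(d): forbidden (parity).
(c)–(d): forbidden (ΔS, ΔL, ΔJ).
Allowed pairs: 0 of 6.

0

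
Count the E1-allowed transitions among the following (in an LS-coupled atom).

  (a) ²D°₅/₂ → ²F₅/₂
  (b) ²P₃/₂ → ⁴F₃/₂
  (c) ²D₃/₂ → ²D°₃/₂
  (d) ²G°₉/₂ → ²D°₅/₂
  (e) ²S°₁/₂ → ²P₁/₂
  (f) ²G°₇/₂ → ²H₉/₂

(a) allowed
(b) forbidden (parity, ΔS, ΔL fail)
(c) allowed
(d) forbidden (parity, ΔL, ΔJ fail)
(e) allowed
(f) allowed
Total allowed: 4 of 6.

4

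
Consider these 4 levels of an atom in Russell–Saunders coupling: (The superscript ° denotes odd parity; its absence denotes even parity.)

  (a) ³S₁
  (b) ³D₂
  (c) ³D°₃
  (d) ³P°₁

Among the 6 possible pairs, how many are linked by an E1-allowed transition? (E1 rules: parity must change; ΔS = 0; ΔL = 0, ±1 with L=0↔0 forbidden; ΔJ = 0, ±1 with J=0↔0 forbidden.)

3

(a)–(b): forbidden (parity, ΔL).
(a)–(c): forbidden (ΔL, ΔJ).
(a)–(d): allowed.
(b)–(c): allowed.
(b)–(d): allowed.
(c)–(d): forbidden (parity, ΔJ).
Allowed pairs: 3 of 6.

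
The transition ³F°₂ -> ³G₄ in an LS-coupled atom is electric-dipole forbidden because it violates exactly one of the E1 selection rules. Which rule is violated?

the ΔJ = 0, ±1 rule

Parity must change: odd → even — ok.
ΔS = 0: S: 1 → 1 — ok.
ΔL = 0, ±1 (not L=0↔0): L: 3 → 4, ΔL = +1 — ok.
ΔJ = 0, ±1 (not J=0↔0): J: 2 → 4, ΔJ = +2 — fails.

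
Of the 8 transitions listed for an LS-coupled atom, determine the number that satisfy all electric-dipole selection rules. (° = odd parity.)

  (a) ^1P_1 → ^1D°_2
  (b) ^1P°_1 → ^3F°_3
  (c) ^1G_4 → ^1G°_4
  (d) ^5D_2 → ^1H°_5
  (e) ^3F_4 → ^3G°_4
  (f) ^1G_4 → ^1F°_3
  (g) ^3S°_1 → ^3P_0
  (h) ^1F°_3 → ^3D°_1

(a) allowed
(b) forbidden (parity, ΔS, ΔL, ΔJ fail)
(c) allowed
(d) forbidden (ΔS, ΔL, ΔJ fail)
(e) allowed
(f) allowed
(g) allowed
(h) forbidden (parity, ΔS, ΔJ fail)
Total allowed: 5 of 8.

5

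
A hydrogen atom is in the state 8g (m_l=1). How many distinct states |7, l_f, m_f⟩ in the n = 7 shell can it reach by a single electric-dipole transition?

6

E1 requires Δl = ±1, so l_f ∈ {3, 5}; with 0 ≤ l_f ≤ n_f−1 = 6, the allowed l_f values are {3, 5}.
For l_f = 3: m_f ∈ {m_i−1, m_i, m_i+1} ∩ [−3, 3] = {0, 1, 2} → 3 states.
For l_f = 5: m_f ∈ {m_i−1, m_i, m_i+1} ∩ [−5, 5] = {0, 1, 2} → 3 states.
Total: 6.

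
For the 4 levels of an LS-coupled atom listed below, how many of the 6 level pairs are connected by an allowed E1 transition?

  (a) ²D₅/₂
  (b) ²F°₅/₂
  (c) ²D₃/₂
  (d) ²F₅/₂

3

(a)–(b): allowed.
(a)–(c): forbidden (parity).
(a)–(d): forbidden (parity).
(b)–(c): allowed.
(b)–(d): allowed.
(c)–(d): forbidden (parity).
Allowed pairs: 3 of 6.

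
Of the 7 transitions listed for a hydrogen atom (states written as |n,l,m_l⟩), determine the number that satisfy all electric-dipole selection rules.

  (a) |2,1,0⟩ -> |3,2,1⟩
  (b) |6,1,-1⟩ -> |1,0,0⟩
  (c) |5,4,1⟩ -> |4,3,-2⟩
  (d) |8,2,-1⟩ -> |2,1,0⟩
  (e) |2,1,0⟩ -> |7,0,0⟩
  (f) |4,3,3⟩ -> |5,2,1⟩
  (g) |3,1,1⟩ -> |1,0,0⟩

5

(a) allowed
(b) allowed
(c) forbidden — Δm_l = -3 (E1 requires Δm_l = 0, ±1)
(d) allowed
(e) allowed
(f) forbidden — Δm_l = -2 (E1 requires Δm_l = 0, ±1)
(g) allowed
Total allowed: 5 of 7.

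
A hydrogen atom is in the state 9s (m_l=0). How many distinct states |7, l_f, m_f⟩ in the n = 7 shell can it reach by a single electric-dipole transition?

E1 requires Δl = ±1, so l_f ∈ {-1, 1}; with 0 ≤ l_f ≤ n_f−1 = 6, the allowed l_f values are {1}.
For l_f = 1: m_f ∈ {m_i−1, m_i, m_i+1} ∩ [−1, 1] = {-1, 0, 1} → 3 states.
Total: 3.

3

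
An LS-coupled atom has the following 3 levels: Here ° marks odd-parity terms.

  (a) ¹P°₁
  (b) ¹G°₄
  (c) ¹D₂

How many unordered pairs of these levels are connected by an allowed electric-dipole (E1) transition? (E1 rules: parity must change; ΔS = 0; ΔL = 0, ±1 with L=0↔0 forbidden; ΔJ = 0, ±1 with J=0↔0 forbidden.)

(a)–(b): forbidden (parity, ΔL, ΔJ).
(a)–(c): allowed.
(b)–(c): forbidden (ΔL, ΔJ).
Allowed pairs: 1 of 3.

1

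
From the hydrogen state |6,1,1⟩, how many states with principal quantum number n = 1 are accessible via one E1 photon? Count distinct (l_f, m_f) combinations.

E1 requires Δl = ±1, so l_f ∈ {0, 2}; with 0 ≤ l_f ≤ n_f−1 = 0, the allowed l_f values are {0}.
For l_f = 0: m_f ∈ {m_i−1, m_i, m_i+1} ∩ [−0, 0] = {0} → 1 state.
Total: 1.

1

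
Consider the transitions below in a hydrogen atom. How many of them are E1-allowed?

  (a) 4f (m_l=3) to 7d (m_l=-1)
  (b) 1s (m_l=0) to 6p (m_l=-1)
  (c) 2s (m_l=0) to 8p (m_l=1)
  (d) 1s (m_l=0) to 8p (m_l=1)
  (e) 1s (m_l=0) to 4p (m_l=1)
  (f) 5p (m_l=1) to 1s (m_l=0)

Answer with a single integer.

(a) forbidden — Δm_l = -4 (E1 requires Δm_l = 0, ±1)
(b) allowed
(c) allowed
(d) allowed
(e) allowed
(f) allowed
Total allowed: 5 of 6.

5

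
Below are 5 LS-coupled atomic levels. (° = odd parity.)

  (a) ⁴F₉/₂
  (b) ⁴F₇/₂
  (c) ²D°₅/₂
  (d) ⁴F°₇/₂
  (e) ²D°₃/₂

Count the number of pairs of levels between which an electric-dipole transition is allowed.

(a)–(b): forbidden (parity).
(a)–(c): forbidden (ΔS, ΔJ).
(a)–(d): allowed.
(a)–(e): forbidden (ΔS, ΔJ).
(b)–(c): forbidden (ΔS).
(b)–(d): allowed.
(b)–(e): forbidden (ΔS, ΔJ).
(c)–(d): forbidden (parity, ΔS).
(c)–(e): forbidden (parity).
(d)–(e): forbidden (parity, ΔS, ΔJ).
Allowed pairs: 2 of 10.

2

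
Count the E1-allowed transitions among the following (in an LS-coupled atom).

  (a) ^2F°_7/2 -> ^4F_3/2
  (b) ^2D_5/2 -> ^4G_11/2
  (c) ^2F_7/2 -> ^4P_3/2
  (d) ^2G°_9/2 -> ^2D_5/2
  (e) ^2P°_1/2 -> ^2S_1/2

(a) forbidden (ΔS, ΔJ fail)
(b) forbidden (parity, ΔS, ΔL, ΔJ fail)
(c) forbidden (parity, ΔS, ΔL, ΔJ fail)
(d) forbidden (ΔL, ΔJ fail)
(e) allowed
Total allowed: 1 of 5.

1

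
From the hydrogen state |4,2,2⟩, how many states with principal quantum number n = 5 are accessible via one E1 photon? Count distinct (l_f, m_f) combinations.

4

E1 requires Δl = ±1, so l_f ∈ {1, 3}; with 0 ≤ l_f ≤ n_f−1 = 4, the allowed l_f values are {1, 3}.
For l_f = 1: m_f ∈ {m_i−1, m_i, m_i+1} ∩ [−1, 1] = {1} → 1 state.
For l_f = 3: m_f ∈ {m_i−1, m_i, m_i+1} ∩ [−3, 3] = {1, 2, 3} → 3 states.
Total: 4.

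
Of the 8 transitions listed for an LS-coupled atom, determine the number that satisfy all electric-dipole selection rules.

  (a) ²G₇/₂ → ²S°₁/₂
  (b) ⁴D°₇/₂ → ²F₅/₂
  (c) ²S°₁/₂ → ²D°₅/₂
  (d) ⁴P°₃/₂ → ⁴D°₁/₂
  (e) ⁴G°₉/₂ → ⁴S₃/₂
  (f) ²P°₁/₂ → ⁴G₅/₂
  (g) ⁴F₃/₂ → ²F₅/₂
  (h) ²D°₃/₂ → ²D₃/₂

(a) forbidden (ΔL, ΔJ fail)
(b) forbidden (ΔS fails)
(c) forbidden (parity, ΔL, ΔJ fail)
(d) forbidden (parity fails)
(e) forbidden (ΔL, ΔJ fail)
(f) forbidden (ΔS, ΔL, ΔJ fail)
(g) forbidden (parity, ΔS fail)
(h) allowed
Total allowed: 1 of 8.

1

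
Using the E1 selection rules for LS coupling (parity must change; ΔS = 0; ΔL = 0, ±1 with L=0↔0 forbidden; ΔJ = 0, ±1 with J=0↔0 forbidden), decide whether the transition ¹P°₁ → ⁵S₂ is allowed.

ΔS = 0: S: 0 → 2 — violated.
Parity must change: odd → even — satisfied.
ΔJ = 0, ±1 (not J=0↔0): J: 1 → 2, ΔJ = +1 — satisfied.
ΔL = 0, ±1 (not L=0↔0): L: 1 → 0, ΔL = -1 — satisfied.
Rule(s) violated: ΔS.

forbidden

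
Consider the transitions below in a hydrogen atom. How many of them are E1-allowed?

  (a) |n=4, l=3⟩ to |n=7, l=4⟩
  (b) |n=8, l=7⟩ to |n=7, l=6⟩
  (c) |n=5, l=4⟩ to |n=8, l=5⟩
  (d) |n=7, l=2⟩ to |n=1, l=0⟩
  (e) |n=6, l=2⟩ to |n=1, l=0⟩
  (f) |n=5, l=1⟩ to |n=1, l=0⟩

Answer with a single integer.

4

(a) allowed
(b) allowed
(c) allowed
(d) forbidden — Δl = -2 (E1 requires Δl = ±1)
(e) forbidden — Δl = -2 (E1 requires Δl = ±1)
(f) allowed
Total allowed: 4 of 6.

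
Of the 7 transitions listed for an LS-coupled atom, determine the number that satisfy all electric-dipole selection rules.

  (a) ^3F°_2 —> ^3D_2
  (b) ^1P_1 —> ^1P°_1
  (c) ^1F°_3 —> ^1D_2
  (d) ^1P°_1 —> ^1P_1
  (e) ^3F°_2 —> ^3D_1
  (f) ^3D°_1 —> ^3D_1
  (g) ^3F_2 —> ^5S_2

6

(a) allowed
(b) allowed
(c) allowed
(d) allowed
(e) allowed
(f) allowed
(g) forbidden (parity, ΔS, ΔL fail)
Total allowed: 6 of 7.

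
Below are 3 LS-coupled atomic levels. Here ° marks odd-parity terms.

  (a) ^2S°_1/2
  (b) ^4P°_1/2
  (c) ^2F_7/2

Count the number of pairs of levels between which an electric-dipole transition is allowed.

0

(a)–(b): forbidden (parity, ΔS).
(a)–(c): forbidden (ΔL, ΔJ).
(b)–(c): forbidden (ΔS, ΔL, ΔJ).
Allowed pairs: 0 of 3.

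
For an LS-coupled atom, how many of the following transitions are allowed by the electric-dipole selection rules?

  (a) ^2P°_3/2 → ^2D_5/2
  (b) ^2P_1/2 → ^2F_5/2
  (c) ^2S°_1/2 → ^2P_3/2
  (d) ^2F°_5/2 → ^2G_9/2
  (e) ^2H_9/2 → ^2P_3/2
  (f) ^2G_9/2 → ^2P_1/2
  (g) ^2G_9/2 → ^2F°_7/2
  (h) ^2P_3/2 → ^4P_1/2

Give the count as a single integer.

3

(a) allowed
(b) forbidden (parity, ΔL, ΔJ fail)
(c) allowed
(d) forbidden (ΔJ fails)
(e) forbidden (parity, ΔL, ΔJ fail)
(f) forbidden (parity, ΔL, ΔJ fail)
(g) allowed
(h) forbidden (parity, ΔS fail)
Total allowed: 3 of 8.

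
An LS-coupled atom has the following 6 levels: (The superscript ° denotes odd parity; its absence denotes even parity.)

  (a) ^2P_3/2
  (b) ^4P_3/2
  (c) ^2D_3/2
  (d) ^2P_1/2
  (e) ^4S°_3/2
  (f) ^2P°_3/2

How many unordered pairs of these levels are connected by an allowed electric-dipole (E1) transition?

4

(a)–(b): forbidden (parity, ΔS).
(a)–(c): forbidden (parity).
(a)–(d): forbidden (parity).
(a)–(e): forbidden (ΔS).
(a)–(f): allowed.
(b)–(c): forbidden (parity, ΔS).
(b)–(d): forbidden (parity, ΔS).
(b)–(e): allowed.
(b)–(f): forbidden (ΔS).
(c)–(d): forbidden (parity).
(c)–(e): forbidden (ΔS, ΔL).
(c)–(f): allowed.
(d)–(e): forbidden (ΔS).
(d)–(f): allowed.
(e)–(f): forbidden (parity, ΔS).
Allowed pairs: 4 of 15.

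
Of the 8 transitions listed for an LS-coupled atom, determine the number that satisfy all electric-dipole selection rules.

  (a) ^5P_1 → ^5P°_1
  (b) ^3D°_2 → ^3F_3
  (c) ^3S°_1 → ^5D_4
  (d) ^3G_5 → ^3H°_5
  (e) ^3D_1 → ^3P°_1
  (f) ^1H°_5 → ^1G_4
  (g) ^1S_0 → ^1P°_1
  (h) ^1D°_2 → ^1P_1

(a) allowed
(b) allowed
(c) forbidden (ΔS, ΔL, ΔJ fail)
(d) allowed
(e) allowed
(f) allowed
(g) allowed
(h) allowed
Total allowed: 7 of 8.

7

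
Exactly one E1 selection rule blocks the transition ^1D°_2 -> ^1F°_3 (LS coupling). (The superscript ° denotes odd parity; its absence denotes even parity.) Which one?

Reading off the term symbols: S 0→0, L 2→3, J 2→3, parity odd→odd.
Parity must change: odd → odd — fails.
ΔS = 0: S: 0 → 0 — ok.
ΔL = 0, ±1 (not L=0↔0): L: 2 → 3, ΔL = +1 — ok.
ΔJ = 0, ±1 (not J=0↔0): J: 2 → 3, ΔJ = +1 — ok.

parity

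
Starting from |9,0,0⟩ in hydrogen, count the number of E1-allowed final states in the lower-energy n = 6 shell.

3

E1 requires Δl = ±1, so l_f ∈ {-1, 1}; with 0 ≤ l_f ≤ n_f−1 = 5, the allowed l_f values are {1}.
For l_f = 1: m_f ∈ {m_i−1, m_i, m_i+1} ∩ [−1, 1] = {-1, 0, 1} → 3 states.
Total: 3.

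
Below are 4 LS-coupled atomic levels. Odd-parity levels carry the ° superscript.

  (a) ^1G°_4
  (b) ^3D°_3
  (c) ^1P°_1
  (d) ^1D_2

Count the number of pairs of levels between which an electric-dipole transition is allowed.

(a)–(b): forbidden (parity, ΔS, ΔL).
(a)–(c): forbidden (parity, ΔL, ΔJ).
(a)–(d): forbidden (ΔL, ΔJ).
(b)–(c): forbidden (parity, ΔS, ΔJ).
(b)–(d): forbidden (ΔS).
(c)–(d): allowed.
Allowed pairs: 1 of 6.

1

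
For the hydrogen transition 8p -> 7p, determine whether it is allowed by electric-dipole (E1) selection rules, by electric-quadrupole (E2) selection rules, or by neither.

Δl = 1 − 1 = +0; l_i + l_f = 2.
E1 (Δl = ±1): not satisfied.
E2 (Δl = 0,±2, l_i+l_f ≥ 2): satisfied.

E2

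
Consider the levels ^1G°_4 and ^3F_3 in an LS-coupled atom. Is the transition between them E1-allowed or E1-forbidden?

forbidden

Reading off the term symbols: S 0→1, L 4→3, J 4→3, parity odd→even.
ΔJ = 0, ±1 (not J=0↔0): J: 4 → 3, ΔJ = -1 — ok.
ΔS = 0: S: 0 → 1 — fails.
Parity must change: odd → even — ok.
ΔL = 0, ±1 (not L=0↔0): L: 4 → 3, ΔL = -1 — ok.
Rule(s) violated: ΔS.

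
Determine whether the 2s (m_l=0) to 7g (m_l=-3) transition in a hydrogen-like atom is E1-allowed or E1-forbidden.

l: 0 → 4 (Δl = +4). Δl = ±1 fails.
Δm_l = -3 − (0) = -3. E1 requires Δm_l = 0, ±1: fails.
The transition is electric-dipole forbidden.

forbidden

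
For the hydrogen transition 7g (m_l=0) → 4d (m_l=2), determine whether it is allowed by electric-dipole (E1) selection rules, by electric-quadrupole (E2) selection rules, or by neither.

E2

Δl = 2 − 4 = -2; l_i + l_f = 6.
Δm_l = +2.
E1 (Δl = ±1, |Δm_l| ≤ 1): not satisfied.
E2 (Δl = 0,±2, l_i+l_f ≥ 2, |Δm_l| ≤ 2): satisfied.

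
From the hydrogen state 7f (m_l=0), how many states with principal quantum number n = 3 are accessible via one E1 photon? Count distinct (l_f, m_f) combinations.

E1 requires Δl = ±1, so l_f ∈ {2, 4}; with 0 ≤ l_f ≤ n_f−1 = 2, the allowed l_f values are {2}.
For l_f = 2: m_f ∈ {m_i−1, m_i, m_i+1} ∩ [−2, 2] = {-1, 0, 1} → 3 states.
Total: 3.

3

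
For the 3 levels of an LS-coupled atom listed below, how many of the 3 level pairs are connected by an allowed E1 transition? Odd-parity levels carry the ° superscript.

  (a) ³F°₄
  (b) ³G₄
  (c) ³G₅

2

(a)–(b): allowed.
(a)–(c): allowed.
(b)–(c): forbidden (parity).
Allowed pairs: 2 of 3.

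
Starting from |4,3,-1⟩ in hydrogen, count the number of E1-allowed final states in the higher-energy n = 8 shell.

6

E1 requires Δl = ±1, so l_f ∈ {2, 4}; with 0 ≤ l_f ≤ n_f−1 = 7, the allowed l_f values are {2, 4}.
For l_f = 2: m_f ∈ {m_i−1, m_i, m_i+1} ∩ [−2, 2] = {-2, -1, 0} → 3 states.
For l_f = 4: m_f ∈ {m_i−1, m_i, m_i+1} ∩ [−4, 4] = {-2, -1, 0} → 3 states.
Total: 6.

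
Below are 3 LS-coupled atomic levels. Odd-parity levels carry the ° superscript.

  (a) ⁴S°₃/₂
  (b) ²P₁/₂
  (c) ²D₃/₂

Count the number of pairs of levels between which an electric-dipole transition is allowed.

(a)–(b): forbidden (ΔS).
(a)–(c): forbidden (ΔS, ΔL).
(b)–(c): forbidden (parity).
Allowed pairs: 0 of 3.

0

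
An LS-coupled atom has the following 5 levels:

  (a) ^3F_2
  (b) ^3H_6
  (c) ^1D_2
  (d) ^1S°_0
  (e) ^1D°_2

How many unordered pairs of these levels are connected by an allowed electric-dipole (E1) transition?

1

(a)–(b): forbidden (parity, ΔL, ΔJ).
(a)–(c): forbidden (parity, ΔS).
(a)–(d): forbidden (ΔS, ΔL, ΔJ).
(a)–(e): forbidden (ΔS).
(b)–(c): forbidden (parity, ΔS, ΔL, ΔJ).
(b)–(d): forbidden (ΔS, ΔL, ΔJ).
(b)–(e): forbidden (ΔS, ΔL, ΔJ).
(c)–(d): forbidden (ΔL, ΔJ).
(c)–(e): allowed.
(d)–(e): forbidden (parity, ΔL, ΔJ).
Allowed pairs: 1 of 10.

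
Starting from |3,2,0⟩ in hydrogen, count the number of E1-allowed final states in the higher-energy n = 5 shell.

6

E1 requires Δl = ±1, so l_f ∈ {1, 3}; with 0 ≤ l_f ≤ n_f−1 = 4, the allowed l_f values are {1, 3}.
For l_f = 1: m_f ∈ {m_i−1, m_i, m_i+1} ∩ [−1, 1] = {-1, 0, 1} → 3 states.
For l_f = 3: m_f ∈ {m_i−1, m_i, m_i+1} ∩ [−3, 3] = {-1, 0, 1} → 3 states.
Total: 6.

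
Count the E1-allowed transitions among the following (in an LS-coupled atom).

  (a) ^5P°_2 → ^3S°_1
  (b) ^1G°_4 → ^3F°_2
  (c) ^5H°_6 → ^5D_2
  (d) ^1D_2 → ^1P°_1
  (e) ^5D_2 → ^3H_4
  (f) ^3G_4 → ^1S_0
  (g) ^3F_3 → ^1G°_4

1

(a) forbidden (parity, ΔS fail)
(b) forbidden (parity, ΔS, ΔJ fail)
(c) forbidden (ΔL, ΔJ fail)
(d) allowed
(e) forbidden (parity, ΔS, ΔL, ΔJ fail)
(f) forbidden (parity, ΔS, ΔL, ΔJ fail)
(g) forbidden (ΔS fails)
Total allowed: 1 of 7.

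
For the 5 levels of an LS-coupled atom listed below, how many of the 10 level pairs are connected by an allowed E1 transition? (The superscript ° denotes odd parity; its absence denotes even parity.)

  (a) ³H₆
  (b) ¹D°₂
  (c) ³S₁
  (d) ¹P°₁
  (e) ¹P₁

2

(a)–(b): forbidden (ΔS, ΔL, ΔJ).
(a)–(c): forbidden (parity, ΔL, ΔJ).
(a)–(d): forbidden (ΔS, ΔL, ΔJ).
(a)–(e): forbidden (parity, ΔS, ΔL, ΔJ).
(b)–(c): forbidden (ΔS, ΔL).
(b)–(d): forbidden (parity).
(b)–(e): allowed.
(c)–(d): forbidden (ΔS).
(c)–(e): forbidden (parity, ΔS).
(d)–(e): allowed.
Allowed pairs: 2 of 10.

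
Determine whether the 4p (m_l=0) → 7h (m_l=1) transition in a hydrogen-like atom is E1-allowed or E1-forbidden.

l: 1 → 5 (Δl = +4). Δl = ±1 fails.
Δm_l = 1 − (0) = +1. E1 requires Δm_l = 0, ±1: ok.
The transition is electric-dipole forbidden.

forbidden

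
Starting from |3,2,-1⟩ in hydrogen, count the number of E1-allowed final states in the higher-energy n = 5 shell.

E1 requires Δl = ±1, so l_f ∈ {1, 3}; with 0 ≤ l_f ≤ n_f−1 = 4, the allowed l_f values are {1, 3}.
For l_f = 1: m_f ∈ {m_i−1, m_i, m_i+1} ∩ [−1, 1] = {-1, 0} → 2 states.
For l_f = 3: m_f ∈ {m_i−1, m_i, m_i+1} ∩ [−3, 3] = {-2, -1, 0} → 3 states.
Total: 5.

5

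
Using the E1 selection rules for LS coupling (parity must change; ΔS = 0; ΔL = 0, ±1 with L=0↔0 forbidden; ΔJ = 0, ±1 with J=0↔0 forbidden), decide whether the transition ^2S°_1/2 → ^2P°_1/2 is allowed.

forbidden

Parity must change: odd → odd — fails.
ΔS = 0: S: 1/2 → 1/2 — passes.
ΔL = 0, ±1 (not L=0↔0): L: 0 → 1, ΔL = +1 — passes.
ΔJ = 0, ±1 (not J=0↔0): J: 1/2 → 1/2, ΔJ = +0 — passes.
Rule(s) violated: parity.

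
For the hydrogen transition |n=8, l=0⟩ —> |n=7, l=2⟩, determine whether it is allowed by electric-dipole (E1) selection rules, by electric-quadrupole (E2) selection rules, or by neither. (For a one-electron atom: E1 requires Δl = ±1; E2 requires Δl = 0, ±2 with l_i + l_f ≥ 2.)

Δl = 2 − 0 = +2; l_i + l_f = 2.
E1 (Δl = ±1): not satisfied.
E2 (Δl = 0,±2, l_i+l_f ≥ 2): satisfied.

E2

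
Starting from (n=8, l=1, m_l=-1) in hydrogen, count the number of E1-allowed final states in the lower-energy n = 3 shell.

4

E1 requires Δl = ±1, so l_f ∈ {0, 2}; with 0 ≤ l_f ≤ n_f−1 = 2, the allowed l_f values are {0, 2}.
For l_f = 0: m_f ∈ {m_i−1, m_i, m_i+1} ∩ [−0, 0] = {0} → 1 state.
For l_f = 2: m_f ∈ {m_i−1, m_i, m_i+1} ∩ [−2, 2] = {-2, -1, 0} → 3 states.
Total: 4.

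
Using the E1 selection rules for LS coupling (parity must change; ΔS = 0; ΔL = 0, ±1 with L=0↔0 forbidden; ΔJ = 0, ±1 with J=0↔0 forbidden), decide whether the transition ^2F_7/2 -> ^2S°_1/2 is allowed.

forbidden

Parity must change: even → odd — ✓.
ΔS = 0: S: 1/2 → 1/2 — ✓.
ΔL = 0, ±1 (not L=0↔0): L: 3 → 0, ΔL = -3 — ✗.
ΔJ = 0, ±1 (not J=0↔0): J: 7/2 → 1/2, ΔJ = -3 — ✗.
Rule(s) violated: ΔL, ΔJ.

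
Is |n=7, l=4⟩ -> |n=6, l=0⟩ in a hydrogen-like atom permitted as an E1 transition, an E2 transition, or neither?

Δl = 0 − 4 = -4; l_i + l_f = 4.
E1 (Δl = ±1): not satisfied.
E2 (Δl = 0,±2, l_i+l_f ≥ 2): not satisfied.

neither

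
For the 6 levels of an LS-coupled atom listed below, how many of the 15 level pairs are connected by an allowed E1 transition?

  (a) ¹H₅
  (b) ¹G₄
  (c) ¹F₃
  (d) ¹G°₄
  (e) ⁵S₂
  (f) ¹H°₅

5

(a)–(b): forbidden (parity).
(a)–(c): forbidden (parity, ΔL, ΔJ).
(a)–(d): allowed.
(a)–(e): forbidden (parity, ΔS, ΔL, ΔJ).
(a)–(f): allowed.
(b)–(c): forbidden (parity).
(b)–(d): allowed.
(b)–(e): forbidden (parity, ΔS, ΔL, ΔJ).
(b)–(f): allowed.
(c)–(d): allowed.
(c)–(e): forbidden (parity, ΔS, ΔL).
(c)–(f): forbidden (ΔL, ΔJ).
(d)–(e): forbidden (ΔS, ΔL, ΔJ).
(d)–(f): forbidden (parity).
(e)–(f): forbidden (ΔS, ΔL, ΔJ).
Allowed pairs: 5 of 15.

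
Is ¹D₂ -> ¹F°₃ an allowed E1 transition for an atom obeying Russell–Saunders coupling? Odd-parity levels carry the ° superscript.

allowed

ΔJ = 0, ±1 (not J=0↔0): J: 2 → 3, ΔJ = +1 — ok.
Parity must change: even → odd — ok.
ΔS = 0: S: 0 → 0 — ok.
ΔL = 0, ±1 (not L=0↔0): L: 2 → 3, ΔL = +1 — ok.
All four E1 rules are satisfied.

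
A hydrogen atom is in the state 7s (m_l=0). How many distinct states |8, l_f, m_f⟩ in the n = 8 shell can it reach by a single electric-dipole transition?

E1 requires Δl = ±1, so l_f ∈ {-1, 1}; with 0 ≤ l_f ≤ n_f−1 = 7, the allowed l_f values are {1}.
For l_f = 1: m_f ∈ {m_i−1, m_i, m_i+1} ∩ [−1, 1] = {-1, 0, 1} → 3 states.
Total: 3.

3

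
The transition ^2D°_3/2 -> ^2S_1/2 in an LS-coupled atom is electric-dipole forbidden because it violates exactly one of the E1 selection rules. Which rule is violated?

Reading off the term symbols: S 1/2→1/2, L 2→0, J 3/2→1/2, parity odd→even.
Parity must change: odd → even — passes.
ΔS = 0: S: 1/2 → 1/2 — passes.
ΔL = 0, ±1 (not L=0↔0): L: 2 → 0, ΔL = -2 — fails.
ΔJ = 0, ±1 (not J=0↔0): J: 3/2 → 1/2, ΔJ = -1 — passes.

the ΔL = 0, ±1 rule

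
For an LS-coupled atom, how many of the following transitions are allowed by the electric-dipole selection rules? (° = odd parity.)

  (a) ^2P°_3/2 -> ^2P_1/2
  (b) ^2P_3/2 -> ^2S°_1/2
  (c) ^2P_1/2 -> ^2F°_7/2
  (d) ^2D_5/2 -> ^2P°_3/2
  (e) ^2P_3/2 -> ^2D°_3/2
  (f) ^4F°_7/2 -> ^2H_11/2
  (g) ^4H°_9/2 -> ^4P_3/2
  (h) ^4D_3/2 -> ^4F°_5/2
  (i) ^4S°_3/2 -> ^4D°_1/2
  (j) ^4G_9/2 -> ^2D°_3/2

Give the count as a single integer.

(a) allowed
(b) allowed
(c) forbidden (ΔL, ΔJ fail)
(d) allowed
(e) allowed
(f) forbidden (ΔS, ΔL, ΔJ fail)
(g) forbidden (ΔL, ΔJ fail)
(h) allowed
(i) forbidden (parity, ΔL fail)
(j) forbidden (ΔS, ΔL, ΔJ fail)
Total allowed: 5 of 10.

5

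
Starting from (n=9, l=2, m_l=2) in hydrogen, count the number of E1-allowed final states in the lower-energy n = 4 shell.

E1 requires Δl = ±1, so l_f ∈ {1, 3}; with 0 ≤ l_f ≤ n_f−1 = 3, the allowed l_f values are {1, 3}.
For l_f = 1: m_f ∈ {m_i−1, m_i, m_i+1} ∩ [−1, 1] = {1} → 1 state.
For l_f = 3: m_f ∈ {m_i−1, m_i, m_i+1} ∩ [−3, 3] = {1, 2, 3} → 3 states.
Total: 4.

4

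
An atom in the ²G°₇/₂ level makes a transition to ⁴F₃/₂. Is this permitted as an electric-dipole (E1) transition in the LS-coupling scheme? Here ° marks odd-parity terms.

Reading off the term symbols: S 1/2→3/2, L 4→3, J 7/2→3/2, parity odd→even.
Parity must change: odd → even — satisfied.
ΔJ = 0, ±1 (not J=0↔0): J: 7/2 → 3/2, ΔJ = -2 — violated.
ΔS = 0: S: 1/2 → 3/2 — violated.
ΔL = 0, ±1 (not L=0↔0): L: 4 → 3, ΔL = -1 — satisfied.
Rule(s) violated: ΔS, ΔJ.

forbidden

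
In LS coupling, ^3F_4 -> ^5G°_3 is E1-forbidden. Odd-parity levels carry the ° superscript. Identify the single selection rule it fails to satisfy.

ΔL = 0, ±1 (not L=0↔0): L: 3 → 4, ΔL = +1 — satisfied.
ΔJ = 0, ±1 (not J=0↔0): J: 4 → 3, ΔJ = -1 — satisfied.
Parity must change: even → odd — satisfied.
ΔS = 0: S: 1 → 2 — violated.

the ΔS = 0 rule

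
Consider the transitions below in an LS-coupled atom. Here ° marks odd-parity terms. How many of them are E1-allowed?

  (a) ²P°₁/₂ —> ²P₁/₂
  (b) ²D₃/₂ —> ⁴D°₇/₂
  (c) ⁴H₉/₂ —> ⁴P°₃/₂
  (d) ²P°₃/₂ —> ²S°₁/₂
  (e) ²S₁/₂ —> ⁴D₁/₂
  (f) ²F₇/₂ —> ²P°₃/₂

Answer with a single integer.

1

(a) allowed
(b) forbidden (ΔS, ΔJ fail)
(c) forbidden (ΔL, ΔJ fail)
(d) forbidden (parity fails)
(e) forbidden (parity, ΔS, ΔL fail)
(f) forbidden (ΔL, ΔJ fail)
Total allowed: 1 of 6.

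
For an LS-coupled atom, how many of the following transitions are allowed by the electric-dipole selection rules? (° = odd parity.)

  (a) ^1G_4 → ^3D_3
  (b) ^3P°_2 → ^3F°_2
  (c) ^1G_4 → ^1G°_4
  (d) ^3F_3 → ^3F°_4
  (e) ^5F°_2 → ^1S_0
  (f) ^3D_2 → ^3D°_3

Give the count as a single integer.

(a) forbidden (parity, ΔS, ΔL fail)
(b) forbidden (parity, ΔL fail)
(c) allowed
(d) allowed
(e) forbidden (ΔS, ΔL, ΔJ fail)
(f) allowed
Total allowed: 3 of 6.

3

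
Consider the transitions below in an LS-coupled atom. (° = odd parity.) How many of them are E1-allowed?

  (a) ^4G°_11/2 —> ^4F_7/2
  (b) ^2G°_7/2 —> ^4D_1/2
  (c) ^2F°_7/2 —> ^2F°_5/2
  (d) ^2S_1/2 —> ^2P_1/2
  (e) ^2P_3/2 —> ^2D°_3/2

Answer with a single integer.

(a) forbidden (ΔJ fails)
(b) forbidden (ΔS, ΔL, ΔJ fail)
(c) forbidden (parity fails)
(d) forbidden (parity fails)
(e) allowed
Total allowed: 1 of 5.

1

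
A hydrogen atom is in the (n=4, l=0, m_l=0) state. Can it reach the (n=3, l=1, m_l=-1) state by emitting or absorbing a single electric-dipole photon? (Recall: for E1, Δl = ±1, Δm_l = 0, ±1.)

allowed

Δl = 1 − 0 = +1; the E1 rule Δl = ±1 is ok.
m_l: 0 → -1 (Δm_l = -1). |Δm_l| ≤ 1 ok.
All E1 selection rules are satisfied.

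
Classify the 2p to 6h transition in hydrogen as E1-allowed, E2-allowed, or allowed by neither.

Δl = 5 − 1 = +4; l_i + l_f = 6.
E1 (Δl = ±1): not satisfied.
E2 (Δl = 0,±2, l_i+l_f ≥ 2): not satisfied.

neither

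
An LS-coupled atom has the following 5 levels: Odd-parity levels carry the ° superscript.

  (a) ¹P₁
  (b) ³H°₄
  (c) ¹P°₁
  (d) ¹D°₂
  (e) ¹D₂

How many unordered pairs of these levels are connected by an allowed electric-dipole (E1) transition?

4

(a)–(b): forbidden (ΔS, ΔL, ΔJ).
(a)–(c): allowed.
(a)–(d): allowed.
(a)–(e): forbidden (parity).
(b)–(c): forbidden (parity, ΔS, ΔL, ΔJ).
(b)–(d): forbidden (parity, ΔS, ΔL, ΔJ).
(b)–(e): forbidden (ΔS, ΔL, ΔJ).
(c)–(d): forbidden (parity).
(c)–(e): allowed.
(d)–(e): allowed.
Allowed pairs: 4 of 10.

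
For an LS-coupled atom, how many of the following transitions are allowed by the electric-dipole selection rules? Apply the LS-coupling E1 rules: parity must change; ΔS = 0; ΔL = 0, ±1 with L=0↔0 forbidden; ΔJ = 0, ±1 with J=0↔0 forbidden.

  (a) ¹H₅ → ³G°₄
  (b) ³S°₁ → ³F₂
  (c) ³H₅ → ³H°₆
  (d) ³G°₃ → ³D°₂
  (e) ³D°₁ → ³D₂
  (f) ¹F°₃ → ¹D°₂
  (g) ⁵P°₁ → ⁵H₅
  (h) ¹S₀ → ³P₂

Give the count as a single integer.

2

(a) forbidden (ΔS fails)
(b) forbidden (ΔL fails)
(c) allowed
(d) forbidden (parity, ΔL fail)
(e) allowed
(f) forbidden (parity fails)
(g) forbidden (ΔL, ΔJ fail)
(h) forbidden (parity, ΔS, ΔJ fail)
Total allowed: 2 of 8.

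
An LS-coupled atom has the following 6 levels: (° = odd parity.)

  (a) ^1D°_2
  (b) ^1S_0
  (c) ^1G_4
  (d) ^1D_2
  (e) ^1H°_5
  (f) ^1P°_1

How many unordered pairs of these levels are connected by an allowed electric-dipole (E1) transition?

4

(a)–(b): forbidden (ΔL, ΔJ).
(a)–(c): forbidden (ΔL, ΔJ).
(a)–(d): allowed.
(a)–(e): forbidden (parity, ΔL, ΔJ).
(a)–(f): forbidden (parity).
(b)–(c): forbidden (parity, ΔL, ΔJ).
(b)–(d): forbidden (parity, ΔL, ΔJ).
(b)–(e): forbidden (ΔL, ΔJ).
(b)–(f): allowed.
(c)–(d): forbidden (parity, ΔL, ΔJ).
(c)–(e): allowed.
(c)–(f): forbidden (ΔL, ΔJ).
(d)–(e): forbidden (ΔL, ΔJ).
(d)–(f): allowed.
(e)–(f): forbidden (parity, ΔL, ΔJ).
Allowed pairs: 4 of 15.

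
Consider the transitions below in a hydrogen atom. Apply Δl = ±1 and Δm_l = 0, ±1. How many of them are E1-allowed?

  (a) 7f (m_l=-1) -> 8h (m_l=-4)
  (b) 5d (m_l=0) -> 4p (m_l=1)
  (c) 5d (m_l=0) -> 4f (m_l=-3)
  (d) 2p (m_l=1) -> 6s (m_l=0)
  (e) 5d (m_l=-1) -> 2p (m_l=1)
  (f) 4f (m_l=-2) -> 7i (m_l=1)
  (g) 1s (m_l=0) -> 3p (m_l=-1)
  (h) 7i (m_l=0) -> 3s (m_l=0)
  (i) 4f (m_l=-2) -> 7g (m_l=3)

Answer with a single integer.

3

(a) forbidden — Δl = +2 (E1 requires Δl = ±1); Δm_l = -3 (E1 requires Δm_l = 0, ±1)
(b) allowed
(c) forbidden — Δm_l = -3 (E1 requires Δm_l = 0, ±1)
(d) allowed
(e) forbidden — Δm_l = +2 (E1 requires Δm_l = 0, ±1)
(f) forbidden — Δl = +3 (E1 requires Δl = ±1); Δm_l = +3 (E1 requires Δm_l = 0, ±1)
(g) allowed
(h) forbidden — Δl = -6 (E1 requires Δl = ±1)
(i) forbidden — Δm_l = +5 (E1 requires Δm_l = 0, ±1)
Total allowed: 3 of 9.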